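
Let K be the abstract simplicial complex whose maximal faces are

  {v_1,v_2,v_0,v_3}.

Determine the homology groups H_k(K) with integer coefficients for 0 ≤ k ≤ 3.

H_0 ≅ Z,  H_1 = 0,  H_2 = 0,  H_3 = 0.

We work with the vertex ordering v_0 < v_1 < v_2 < v_3. The simplices of K, each written with vertices in increasing order, are:

  0-simplices (4): [v_0], [v_1], [v_2], [v_3]
  1-simplices (6): [v_0,v_1], [v_0,v_2], [v_0,v_3], [v_1,v_2], [v_1,v_3], [v_2,v_3]
  2-simplices (4): [v_0,v_1,v_2], [v_0,v_1,v_3], [v_0,v_2,v_3], [v_1,v_2,v_3]
  3-simplices (1): [v_0,v_1,v_2,v_3]

so the chain groups are C_0 ≅ Z^4, C_1 ≅ Z^6, C_2 ≅ Z^4, C_3 ≅ Z^1.

∂_1: C_1 → C_0 is given by ∂[p,q] = [q] − [p]. For instance
  ∂[v_0,v_1] = [v_1] − [v_0].
The resulting 4×6 matrix has rank 3, and its Smith normal form has invariant factors (1,1,1).

Boundary ∂_2: C_2 → C_1 maps a triangle to the signed sum of its edges. For instance
  ∂[v_0,v_2,v_3] = [v_2,v_3] − [v_0,v_3] + [v_0,v_2],
  ∂[v_1,v_2,v_3] = [v_2,v_3] − [v_1,v_3] + [v_1,v_2].
As a 6×4 matrix over Z this has rank 3, with invariant factors (1,1,1).

The boundary map ∂_3: C_3 → C_2 sends each 3-simplex σ to the alternating sum Σ_i (−1)^i (σ with its i-th vertex removed). For instance
  ∂[v_0,v_1,v_2,v_3] = [v_1,v_2,v_3] − [v_0,v_2,v_3] + [v_0,v_1,v_3] − [v_0,v_1,v_2].
The resulting 4×1 matrix has rank 1, and its Smith normal form has invariant factors (1).

Reading off H_k = ker ∂_k / im ∂_{k+1}:

  H_0: rank C_0 − rank ∂_1 = 4 − 3 = 1, and the invariant factors of ∂_1 are all 1, so H_0 = Z.
  H_1: rank ker ∂_1 − rank ∂_2 = (6 − 3) − 3 = 0, and the invariant factors of ∂_2 are all 1, so H_1 = 0.
  H_2: rank ker ∂_2 − rank ∂_3 = (4 − 3) − 1 = 0, and the invariant factors of ∂_3 are all 1, so H_2 = 0.
  H_3: rank ker ∂_3 − rank ∂_4 = (1 − 1) − 0 = 0, and there is no ∂_4, so H_3 = 0.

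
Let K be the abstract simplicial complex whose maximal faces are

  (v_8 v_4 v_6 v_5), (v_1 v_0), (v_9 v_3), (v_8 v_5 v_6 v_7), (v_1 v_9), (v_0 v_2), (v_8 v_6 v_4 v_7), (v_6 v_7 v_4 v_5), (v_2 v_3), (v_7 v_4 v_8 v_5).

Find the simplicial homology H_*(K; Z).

Take the total order v_0 < v_1 < v_2 < v_3 < v_4 < v_5 < v_6 < v_7 < v_8 < v_9 on the vertex set. Then K (dimension 3) consists of the simplices:

  0-simplices (10): [v_0], [v_1], [v_2], [v_3], [v_4], [v_5], [v_6], [v_7], [v_8], [v_9]
  1-simplices (15): (15 of them)
  2-simplices (10): [v_4,v_5,v_6], [v_4,v_5,v_7], [v_4,v_5,v_8], [v_4,v_6,v_7], [v_4,v_6,v_8], [v_4,v_7,v_8], [v_5,v_6,v_7], [v_5,v_6,v_8], [v_5,v_7,v_8], [v_6,v_7,v_8]
  3-simplices (5): [v_4,v_5,v_6,v_7], [v_4,v_5,v_6,v_8], [v_4,v_5,v_7,v_8], [v_4,v_6,v_7,v_8], [v_5,v_6,v_7,v_8]

Hence C_0 ≅ Z^10, C_1 ≅ Z^15, C_2 ≅ Z^10, C_3 ≅ Z^5.

Boundary ∂_1: C_1 → C_0 maps an edge to its endpoints' difference, ∂[p,q] = q − p.
As a 10×15 matrix over Z this has rank 8, with invariant factors (1,1,1,1,1,1,1,1).

Boundary ∂_2: C_2 → C_1 maps a triangle to the signed sum of its edges. For instance
  ∂[v_4,v_6,v_8] = [v_6,v_8] − [v_4,v_8] + [v_4,v_6],
  ∂[v_5,v_7,v_8] = [v_7,v_8] − [v_5,v_8] + [v_5,v_7].
As a 15×10 matrix over Z this has rank 6, with invariant factors (1,1,1,1,1,1).

The boundary map ∂_3: C_3 → C_2 sends each 3-simplex σ to the alternating sum Σ_i (−1)^i (σ with its i-th vertex removed). For instance
  ∂[v_4,v_6,v_7,v_8] = [v_6,v_7,v_8] − [v_4,v_7,v_8] + [v_4,v_6,v_8] − [v_4,v_6,v_7],
  ∂[v_4,v_5,v_6,v_7] = [v_5,v_6,v_7] − [v_4,v_6,v_7] + [v_4,v_5,v_7] − [v_4,v_5,v_6].
The 10×5 boundary matrix has rank 4 and Smith normal form diag(1,1,1,1).

Now H_k = ker ∂_k / im ∂_{k+1}, so:

  H_0: rank C_0 − rank ∂_1 = 10 − 8 = 2, and the invariant factors of ∂_1 are all 1, so H_0 = Z^2.
  H_1: rank ker ∂_1 − rank ∂_2 = (15 − 8) − 6 = 1, and the invariant factors of ∂_2 are all 1, so H_1 = Z.
  H_2: rank ker ∂_2 − rank ∂_3 = (10 − 6) − 4 = 0, and the invariant factors of ∂_3 are all 1, so H_2 = 0.
  H_3: rank ker ∂_3 − rank ∂_4 = (5 − 4) − 0 = 1, and there is no ∂_4, so H_3 = Z.

As a check, the Euler characteristic is 10 − 15 + 10 − 5 = 0, which agrees with 2 − 1 + 0 − 1 = 0.

H_0 ≅ Z^2,  H_1 ≅ Z,  H_2 = 0,  H_3 ≅ Z.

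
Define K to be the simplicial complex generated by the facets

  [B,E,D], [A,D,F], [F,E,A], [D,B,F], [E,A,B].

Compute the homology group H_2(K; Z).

K has 5 vertices, 10 edges, 5 triangles.
rank ∂_2 = 5, rank ∂_3 = 0 ⇒ b_2 = 5 − 5 − 0 = 0. So H_2 = 0.

H_2 = 0.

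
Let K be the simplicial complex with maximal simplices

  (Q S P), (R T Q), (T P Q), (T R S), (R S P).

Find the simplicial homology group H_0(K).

Fix the vertex order P < Q < R < S < T and write every simplex with vertices in increasing order. Then dim K = 2 and the simplices of K are:

  0-simplices (5): P, Q, R, S, T
  1-simplices (10): PQ, PR, PS, PT, QR, QS, QT, RS, RT, ST
  2-simplices (5): PQS, PQT, PRS, QRT, RST

so the chain groups are C_0 ≅ Z^5, C_1 ≅ Z^10, C_2 ≅ Z^5.

Boundary ∂_1: C_1 → C_0 sends each edge [p,q] (with p < q) to q − p. For instance
  ∂QS = S − Q.
This gives a 5×10 integer matrix of rank 4; reducing to Smith normal form yields diagonal entries (1,1,1,1).

The boundary map ∂_2: C_2 → C_1 acts by ∂[p,q,r] = [q,r] − [p,r] + [p,q]. For instance
  ∂QRT = RT − QT + QR,
  ∂PQT = QT − PT + PQ.
As a 10×5 matrix over Z this has rank 5, with invariant factors (1,1,1,1,1).

Reading off H_k = ker ∂_k / im ∂_{k+1}:

  H_0: rank C_0 − rank ∂_1 = 5 − 4 = 1, and the invariant factors of ∂_1 are all 1, so H_0 ≅ Z.

H_0 = Z.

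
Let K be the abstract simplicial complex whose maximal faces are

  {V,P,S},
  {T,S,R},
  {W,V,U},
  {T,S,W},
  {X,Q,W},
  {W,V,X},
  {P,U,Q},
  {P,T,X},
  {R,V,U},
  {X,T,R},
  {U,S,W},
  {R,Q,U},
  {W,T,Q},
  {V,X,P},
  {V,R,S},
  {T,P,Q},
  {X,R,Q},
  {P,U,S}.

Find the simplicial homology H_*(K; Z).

H_0 = Z,  H_1 = Z ⊕ Z/2Z,  H_2 = 0.

K has 9 vertices, 27 edges, 18 triangles.
rank ∂_0 = 0, rank ∂_1 = 8 ⇒ b_0 = 9 − 0 − 8 = 1; all invariant factors of ∂_1 are 1 so no torsion. So H_0 ≅ Z.
rank ∂_1 = 8, rank ∂_2 = 18 ⇒ b_1 = 27 − 8 − 18 = 1; ∂_2 has invariant factor(s) [2] giving torsion. So H_1 ≅ Z ⊕ Z/2Z.
rank ∂_2 = 18, rank ∂_3 = 0 ⇒ b_2 = 18 − 18 − 0 = 0. So H_2 ≅ 0.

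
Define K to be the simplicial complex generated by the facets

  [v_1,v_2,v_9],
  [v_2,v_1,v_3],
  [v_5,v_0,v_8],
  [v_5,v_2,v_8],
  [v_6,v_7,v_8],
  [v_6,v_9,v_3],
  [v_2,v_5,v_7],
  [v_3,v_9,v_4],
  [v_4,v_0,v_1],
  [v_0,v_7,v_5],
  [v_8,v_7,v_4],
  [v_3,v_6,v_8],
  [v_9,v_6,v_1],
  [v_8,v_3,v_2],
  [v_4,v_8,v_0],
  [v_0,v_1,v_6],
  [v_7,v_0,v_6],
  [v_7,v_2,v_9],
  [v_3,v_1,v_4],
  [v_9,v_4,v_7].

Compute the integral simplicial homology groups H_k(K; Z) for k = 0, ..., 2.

Fix the vertex order v_0 < v_1 < v_2 < v_3 < v_4 < v_5 < v_6 < v_7 < v_8 < v_9 and write every simplex with vertices in increasing order. Then dim K = 2 and the simplices of K are:

  0-simplices (10): [v_0], [v_1], [v_2], [v_3], [v_4], [v_5], [v_6], [v_7], [v_8], [v_9]
  1-simplices (30): (30 of them)
  2-simplices (20): (20 of them)

Hence C_0 ≅ Z^10, C_1 ≅ Z^30, C_2 ≅ Z^20.

The boundary map ∂_1: C_1 → C_0 sends each edge [p,q] (with p < q) to q − p. For instance
  ∂[v_3,v_6] = [v_6] − [v_3].
As a 10×30 matrix over Z this has rank 9, with invariant factors (1,1,1,1,1,1,1,1,1).

∂_2: C_2 → C_1 acts by ∂[p,q,r] = [q,r] − [p,r] + [p,q]. For instance
  ∂[v_2,v_5,v_7] = [v_5,v_7] − [v_2,v_7] + [v_2,v_5],
  ∂[v_2,v_3,v_8] = [v_3,v_8] − [v_2,v_8] + [v_2,v_3].
The resulting 30×20 matrix has rank 20, and its Smith normal form has invariant factors (1,1,1,1,1,1,1,1,1,1,1,1,1,1,1,1,1,1,1,2).

Reading off H_k = ker ∂_k / im ∂_{k+1}:

  H_0: rank C_0 − rank ∂_1 = 10 − 9 = 1, and the invariant factors of ∂_1 are all 1, so H_0 = Z.
  H_1: rank ker ∂_1 − rank ∂_2 = (30 − 9) − 20 = 1, and ∂_2 has invariant factor 2 > 1, so H_1 = Z ⊕ Z/2.
  H_2: rank ker ∂_2 − rank ∂_3 = (20 − 20) − 0 = 0, and there is no ∂_3, so H_2 = 0.

As a check, the Euler characteristic is 10 − 30 + 20 = 0, which agrees with 1 − 1 + 0 = 0.

H_0 ≅ Z,  H_1 ≅ Z ⊕ Z/2,  H_2 = 0.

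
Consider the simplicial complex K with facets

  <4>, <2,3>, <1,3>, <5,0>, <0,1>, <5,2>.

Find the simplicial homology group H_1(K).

H_1 ≅ Z.

K has 6 vertices, 5 edges.
rank ∂_1 = 4, rank ∂_2 = 0 ⇒ b_1 = 5 − 4 − 0 = 1. So H_1 ≅ Z.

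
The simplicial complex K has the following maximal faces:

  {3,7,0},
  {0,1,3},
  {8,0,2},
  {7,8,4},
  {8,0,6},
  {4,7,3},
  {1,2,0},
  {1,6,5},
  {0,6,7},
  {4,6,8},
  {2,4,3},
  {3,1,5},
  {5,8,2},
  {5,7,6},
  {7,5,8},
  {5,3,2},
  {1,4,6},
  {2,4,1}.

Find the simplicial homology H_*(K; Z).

H_0 = Z,  H_1 = Z ⊕ Z/2Z,  H_2 = 0.

Fix the vertex order 0 < 1 < 2 < 3 < 4 < 5 < 6 < 7 < 8 and write every simplex with vertices in increasing order. Then dim K = 2 and the simplices of K are:

  0-simplices (9): [0], [1], [2], [3], [4], [5], [6], [7], [8]
  1-simplices (27): (27 of them)
  2-simplices (18): [0,1,2], [0,1,3], [0,2,8], [0,3,7], [0,6,7], [0,6,8], [1,2,4], [1,3,5], [1,4,6], [1,5,6], [2,3,4], [2,3,5], [2,5,8], [3,4,7], [4,6,8], [4,7,8], [5,6,7], [5,7,8]

so the chain groups are C_0 ≅ Z^9, C_1 ≅ Z^27, C_2 ≅ Z^18.

The boundary map ∂_1: C_1 → C_0 sends each edge [p,q] (with p < q) to q − p.
The resulting 9×27 matrix has rank 8, and its Smith normal form has invariant factors (1,1,1,1,1,1,1,1).

The boundary map ∂_2: C_2 → C_1 maps a triangle to the signed sum of its edges. For instance
  ∂[0,6,8] = [6,8] − [0,8] + [0,6],
  ∂[4,7,8] = [7,8] − [4,8] + [4,7].
The 27×18 boundary matrix has rank 18 and Smith normal form diag(1,1,1,1,1,1,1,1,1,1,1,1,1,1,1,1,1,2).

Reading off H_k = ker ∂_k / im ∂_{k+1}:

  H_0: rank C_0 − rank ∂_1 = 9 − 8 = 1, and the invariant factors of ∂_1 are all 1, so H_0 = Z.
  H_1: rank ker ∂_1 − rank ∂_2 = (27 − 8) − 18 = 1, and ∂_2 has invariant factor 2 > 1, so H_1 = Z ⊕ Z/2Z.
  H_2: rank ker ∂_2 − rank ∂_3 = (18 − 18) − 0 = 0, and there is no ∂_3, so H_2 = 0.

As a check, the Euler characteristic is 9 − 27 + 18 = 0, which agrees with 1 − 1 + 0 = 0.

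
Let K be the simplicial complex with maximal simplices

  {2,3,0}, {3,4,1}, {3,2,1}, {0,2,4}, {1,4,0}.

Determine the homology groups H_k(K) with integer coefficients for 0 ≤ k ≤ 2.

H_0 = Z,  H_1 = Z,  H_2 = 0.

K has 5 vertices, 10 edges, 5 triangles.
rank ∂_0 = 0, rank ∂_1 = 4 ⇒ b_0 = 5 − 0 − 4 = 1; all invariant factors of ∂_1 are 1 so no torsion. So H_0 ≅ Z.
rank ∂_1 = 4, rank ∂_2 = 5 ⇒ b_1 = 10 − 4 − 5 = 1; all invariant factors of ∂_2 are 1 so no torsion. So H_1 ≅ Z.
rank ∂_2 = 5, rank ∂_3 = 0 ⇒ b_2 = 5 − 5 − 0 = 0. So H_2 ≅ 0.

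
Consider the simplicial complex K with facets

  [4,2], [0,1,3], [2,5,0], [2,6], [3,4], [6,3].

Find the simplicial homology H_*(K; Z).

K has 7 vertices, 10 edges, 2 triangles.
rank ∂_0 = 0, rank ∂_1 = 6 ⇒ b_0 = 7 − 0 − 6 = 1; all invariant factors of ∂_1 are 1 so no torsion. So H_0 ≅ Z.
rank ∂_1 = 6, rank ∂_2 = 2 ⇒ b_1 = 10 − 6 − 2 = 2; all invariant factors of ∂_2 are 1 so no torsion. So H_1 ≅ Z^2.
rank ∂_2 = 2, rank ∂_3 = 0 ⇒ b_2 = 2 − 2 − 0 = 0. So H_2 ≅ 0.

H_0 = Z,  H_1 = Z^2,  H_2 = 0.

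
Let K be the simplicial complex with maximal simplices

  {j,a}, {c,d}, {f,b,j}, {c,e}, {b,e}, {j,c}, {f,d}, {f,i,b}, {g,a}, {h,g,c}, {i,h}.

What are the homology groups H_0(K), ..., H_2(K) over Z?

K has 10 vertices, 16 edges, 3 triangles.
rank ∂_0 = 0, rank ∂_1 = 9 ⇒ b_0 = 10 − 0 − 9 = 1; all invariant factors of ∂_1 are 1 so no torsion. So H_0 ≅ Z.
rank ∂_1 = 9, rank ∂_2 = 3 ⇒ b_1 = 16 − 9 − 3 = 4; all invariant factors of ∂_2 are 1 so no torsion. So H_1 ≅ Z^4.
rank ∂_2 = 3, rank ∂_3 = 0 ⇒ b_2 = 3 − 3 − 0 = 0. So H_2 ≅ 0.

H_0 = Z,  H_1 = Z^4,  H_2 = 0.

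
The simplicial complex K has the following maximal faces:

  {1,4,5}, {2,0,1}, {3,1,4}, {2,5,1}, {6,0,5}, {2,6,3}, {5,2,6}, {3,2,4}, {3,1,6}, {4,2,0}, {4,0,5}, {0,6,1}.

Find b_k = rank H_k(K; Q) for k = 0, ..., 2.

b_0 = 1, b_1 = 0, b_2 = 0.

Take the total order 0 < 1 < 2 < 3 < 4 < 5 < 6 on the vertex set. Then K (dimension 2) consists of the simplices:

  0-simplices (7): [0], [1], [2], [3], [4], [5], [6]
  1-simplices (18): [0,1], [0,2], [0,4], [0,5], [0,6], [1,2], [1,3], [1,4], [1,5], [1,6], [2,3], [2,4], [2,5], [2,6], [3,4], [3,6], [4,5], [5,6]
  2-simplices (12): [0,1,2], [0,1,6], [0,2,4], [0,4,5], [0,5,6], [1,2,5], [1,3,4], [1,3,6], [1,4,5], [2,3,4], [2,3,6], [2,5,6]

giving chain groups C_0 ≅ Z^7, C_1 ≅ Z^18, C_2 ≅ Z^12.

The boundary map ∂_1: C_1 → C_0 sends each edge [p,q] (with p < q) to q − p. For instance
  ∂[1,6] = [6] − [1].
As a 7×18 matrix over Z this has rank 6, with invariant factors (1,1,1,1,1,1).

The boundary map ∂_2: C_2 → C_1 sends each 2-simplex [p,q,r] to [q,r] − [p,r] + [p,q]. For instance
  ∂[2,3,4] = [3,4] − [2,4] + [2,3],
  ∂[0,5,6] = [5,6] − [0,6] + [0,5].
This gives a 18×12 integer matrix of rank 12; reducing to Smith normal form yields diagonal entries (1,1,1,1,1,1,1,1,1,1,1,2).

Reading off H_k = ker ∂_k / im ∂_{k+1}:

  H_0: rank C_0 − rank ∂_1 = 7 − 6 = 1, and the invariant factors of ∂_1 are all 1, so H_0 = Z.
  H_1: rank ker ∂_1 − rank ∂_2 = (18 − 6) − 12 = 0, and ∂_2 has invariant factor 2 > 1, so H_1 = Z/2.
  H_2: rank ker ∂_2 − rank ∂_3 = (12 − 12) − 0 = 0, and there is no ∂_3, so H_2 = 0.

As a check, the Euler characteristic is 7 − 18 + 12 = 1, which agrees with 1 − 0 + 0 = 1.

Hence the Betti numbers are b_0 = 1, b_1 = 0, b_2 = 0.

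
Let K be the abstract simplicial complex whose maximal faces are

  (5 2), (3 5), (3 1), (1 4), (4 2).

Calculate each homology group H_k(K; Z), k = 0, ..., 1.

H_0 ≅ Z,  H_1 ≅ Z.

Take the total order 1 < 2 < 3 < 4 < 5 on the vertex set. Then K (dimension 1) consists of the simplices:

  0-simplices (5): [1], [2], [3], [4], [5]
  1-simplices (5): [1,3], [1,4], [2,4], [2,5], [3,5]

giving chain groups C_0 ≅ Z^5, C_1 ≅ Z^5.

The boundary map ∂_1: C_1 → C_0 sends each edge [p,q] (with p < q) to q − p. For instance
  ∂[1,4] = [4] − [1].
This gives a 5×5 integer matrix of rank 4; reducing to Smith normal form yields diagonal entries (1,1,1,1).

Computing H_k = (kernel of ∂_k) / (image of ∂_{k+1}):

  H_0: rank C_0 − rank ∂_1 = 5 − 4 = 1, and the invariant factors of ∂_1 are all 1, so H_0 ≅ Z.
  H_1: rank ker ∂_1 − rank ∂_2 = (5 − 4) − 0 = 1, and there is no ∂_2, so H_1 ≅ Z.

As a check, the Euler characteristic is 5 − 5 = 0, which agrees with 1 − 1 = 0.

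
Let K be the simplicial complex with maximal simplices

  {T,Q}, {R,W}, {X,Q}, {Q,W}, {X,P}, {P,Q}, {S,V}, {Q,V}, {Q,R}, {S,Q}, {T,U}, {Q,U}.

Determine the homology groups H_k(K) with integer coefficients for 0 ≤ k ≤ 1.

H_0 = Z,  H_1 = Z^4.

Fix the vertex order P < Q < R < S < T < U < V < W < X and write every simplex with vertices in increasing order. Then dim K = 1 and the simplices of K are:

  0-simplices (9): P, Q, R, S, T, U, V, W, X
  1-simplices (12): PQ, PX, QR, QS, QT, QU, QV, QW, QX, RW, SV, TU

Hence C_0 ≅ Z^9, C_1 ≅ Z^12.

The boundary map ∂_1: C_1 → C_0 sends each edge [p,q] (with p < q) to q − p.
The resulting 9×12 matrix has rank 8, and its Smith normal form has invariant factors (1,1,1,1,1,1,1,1).

Computing H_k = (kernel of ∂_k) / (image of ∂_{k+1}):

  H_0: rank C_0 − rank ∂_1 = 9 − 8 = 1, and the invariant factors of ∂_1 are all 1, so H_0 ≅ Z.
  H_1: rank ker ∂_1 − rank ∂_2 = (12 − 8) − 0 = 4, and there is no ∂_2, so H_1 ≅ Z^4.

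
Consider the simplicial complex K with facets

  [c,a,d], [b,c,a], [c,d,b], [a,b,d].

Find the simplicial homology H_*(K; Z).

H_0 ≅ Z,  H_1 = 0,  H_2 ≅ Z.

Take the total order a < b < c < d on the vertex set. Then K (dimension 2) consists of the simplices:

  0-simplices (4): a, b, c, d
  1-simplices (6): ab, ac, ad, bc, bd, cd
  2-simplices (4): abc, abd, acd, bcd

giving chain groups C_0 ≅ Z^4, C_1 ≅ Z^6, C_2 ≅ Z^4.

The boundary map ∂_1: C_1 → C_0 is given by ∂[p,q] = [q] − [p].
This gives a 4×6 integer matrix of rank 3; reducing to Smith normal form yields diagonal entries (1,1,1).

∂_2: C_2 → C_1 sends each 2-simplex [p,q,r] to [q,r] − [p,r] + [p,q]. For instance
  ∂acd = cd − ad + ac,
  ∂abd = bd − ad + ab.
As a 6×4 matrix over Z this has rank 3, with invariant factors (1,1,1).

Now H_k = ker ∂_k / im ∂_{k+1}, so:

  H_0: rank C_0 − rank ∂_1 = 4 − 3 = 1, and the invariant factors of ∂_1 are all 1, so H_0 ≅ Z.
  H_1: rank ker ∂_1 − rank ∂_2 = (6 − 3) − 3 = 0, and the invariant factors of ∂_2 are all 1, so H_1 ≅ 0.
  H_2: rank ker ∂_2 − rank ∂_3 = (4 − 3) − 0 = 1, and there is no ∂_3, so H_2 ≅ Z.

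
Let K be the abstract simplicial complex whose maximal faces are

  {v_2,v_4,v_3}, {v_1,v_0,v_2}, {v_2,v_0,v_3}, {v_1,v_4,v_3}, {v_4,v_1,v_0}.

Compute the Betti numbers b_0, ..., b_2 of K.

b_0 = 1, b_1 = 1, b_2 = 0.

K has 5 vertices, 10 edges, 5 triangles.
rank ∂_0 = 0, rank ∂_1 = 4 ⇒ b_0 = 5 − 0 − 4 = 1; all invariant factors of ∂_1 are 1 so no torsion. So H_0 ≅ Z.
rank ∂_1 = 4, rank ∂_2 = 5 ⇒ b_1 = 10 − 4 − 5 = 1; all invariant factors of ∂_2 are 1 so no torsion. So H_1 ≅ Z.
rank ∂_2 = 5, rank ∂_3 = 0 ⇒ b_2 = 5 − 5 − 0 = 0. So H_2 ≅ 0.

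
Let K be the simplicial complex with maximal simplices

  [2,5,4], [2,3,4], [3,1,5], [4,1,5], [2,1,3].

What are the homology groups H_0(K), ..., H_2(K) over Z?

H_0 ≅ Z,  H_1 ≅ Z,  H_2 = 0.

Fix the vertex order 1 < 2 < 3 < 4 < 5 and write every simplex with vertices in increasing order. Then dim K = 2 and the simplices of K are:

  0-simplices (5): [1], [2], [3], [4], [5]
  1-simplices (10): [1,2], [1,3], [1,4], [1,5], [2,3], [2,4], [2,5], [3,4], [3,5], [4,5]
  2-simplices (5): [1,2,3], [1,3,5], [1,4,5], [2,3,4], [2,4,5]

giving chain groups C_0 ≅ Z^5, C_1 ≅ Z^10, C_2 ≅ Z^5.

The boundary map ∂_1: C_1 → C_0 is given by ∂[p,q] = [q] − [p]. For instance
  ∂[3,5] = [5] − [3].
This gives a 5×10 integer matrix of rank 4; reducing to Smith normal form yields diagonal entries (1,1,1,1).

Boundary ∂_2: C_2 → C_1 sends each 2-simplex [p,q,r] to [q,r] − [p,r] + [p,q]. For instance
  ∂[2,4,5] = [4,5] − [2,5] + [2,4],
  ∂[1,4,5] = [4,5] − [1,5] + [1,4].
The resulting 10×5 matrix has rank 5, and its Smith normal form has invariant factors (1,1,1,1,1).

Reading off H_k = ker ∂_k / im ∂_{k+1}:

  H_0: rank C_0 − rank ∂_1 = 5 − 4 = 1, and the invariant factors of ∂_1 are all 1, so H_0 = Z.
  H_1: rank ker ∂_1 − rank ∂_2 = (10 − 4) − 5 = 1, and the invariant factors of ∂_2 are all 1, so H_1 = Z.
  H_2: rank ker ∂_2 − rank ∂_3 = (5 − 5) − 0 = 0, and there is no ∂_3, so H_2 = 0.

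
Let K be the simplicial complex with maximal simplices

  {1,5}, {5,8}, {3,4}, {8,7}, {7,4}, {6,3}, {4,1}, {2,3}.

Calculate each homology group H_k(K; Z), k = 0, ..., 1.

H_0 = Z,  H_1 = Z.

Take the total order 1 < 2 < 3 < 4 < 5 < 6 < 7 < 8 on the vertex set. Then K (dimension 1) consists of the simplices:

  0-simplices (8): [1], [2], [3], [4], [5], [6], [7], [8]
  1-simplices (8): [1,4], [1,5], [2,3], [3,4], [3,6], [4,7], [5,8], [7,8]

giving chain groups C_0 ≅ Z^8, C_1 ≅ Z^8.

∂_1: C_1 → C_0 is given by ∂[p,q] = [q] − [p]. For instance
  ∂[4,7] = [7] − [4].
This gives a 8×8 integer matrix of rank 7; reducing to Smith normal form yields diagonal entries (1,1,1,1,1,1,1).

From H_k ≅ ker(∂_k) / im(∂_{k+1}) we obtain:

  H_0: rank C_0 − rank ∂_1 = 8 − 7 = 1, and the invariant factors of ∂_1 are all 1, so H_0 ≅ Z.
  H_1: rank ker ∂_1 − rank ∂_2 = (8 − 7) − 0 = 1, and there is no ∂_2, so H_1 ≅ Z.

As a check, the Euler characteristic is 8 − 8 = 0, which agrees with 1 − 1 = 0.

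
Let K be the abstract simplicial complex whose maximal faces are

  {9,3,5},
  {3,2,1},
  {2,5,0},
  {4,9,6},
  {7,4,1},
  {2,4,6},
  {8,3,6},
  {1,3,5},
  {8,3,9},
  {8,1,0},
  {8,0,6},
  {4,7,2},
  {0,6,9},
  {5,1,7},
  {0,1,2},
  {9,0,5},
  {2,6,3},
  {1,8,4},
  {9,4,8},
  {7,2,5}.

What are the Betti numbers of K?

b_0 = 1, b_1 = 1, b_2 = 0.

Fix the vertex order 0 < 1 < 2 < 3 < 4 < 5 < 6 < 7 < 8 < 9 and write every simplex with vertices in increasing order. Then dim K = 2 and the simplices of K are:

  0-simplices (10): [0], [1], [2], [3], [4], [5], [6], [7], [8], [9]
  1-simplices (30): (30 of them)
  2-simplices (20): (20 of them)

so the chain groups are C_0 ≅ Z^10, C_1 ≅ Z^30, C_2 ≅ Z^20.

∂_1: C_1 → C_0 maps an edge to its endpoints' difference, ∂[p,q] = q − p. For instance
  ∂[4,9] = [9] − [4].
The resulting 10×30 matrix has rank 9, and its Smith normal form has invariant factors (1,1,1,1,1,1,1,1,1).

The boundary map ∂_2: C_2 → C_1 acts by ∂[p,q,r] = [q,r] − [p,r] + [p,q]. For instance
  ∂[0,6,9] = [6,9] − [0,9] + [0,6],
  ∂[3,6,8] = [6,8] − [3,8] + [3,6].
As a 30×20 matrix over Z this has rank 20, with invariant factors (1,1,1,1,1,1,1,1,1,1,1,1,1,1,1,1,1,1,1,2).

Computing H_k = (kernel of ∂_k) / (image of ∂_{k+1}):

  H_0: rank C_0 − rank ∂_1 = 10 − 9 = 1, and the invariant factors of ∂_1 are all 1, so H_0 = Z.
  H_1: rank ker ∂_1 − rank ∂_2 = (30 − 9) − 20 = 1, and ∂_2 has invariant factor 2 > 1, so H_1 = Z × Z/2.
  H_2: rank ker ∂_2 − rank ∂_3 = (20 − 20) − 0 = 0, and there is no ∂_3, so H_2 = 0.

(K is a triangulation of the Klein bottle.)

Hence the Betti numbers are b_0 = 1, b_1 = 1, b_2 = 0.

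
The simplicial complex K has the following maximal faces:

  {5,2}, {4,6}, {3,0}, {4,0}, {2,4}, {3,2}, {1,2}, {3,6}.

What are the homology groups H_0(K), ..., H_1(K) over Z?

K has 7 vertices, 8 edges.
rank ∂_0 = 0, rank ∂_1 = 6 ⇒ b_0 = 7 − 0 − 6 = 1; all invariant factors of ∂_1 are 1 so no torsion. So H_0 = Z.
rank ∂_1 = 6, rank ∂_2 = 0 ⇒ b_1 = 8 − 6 − 0 = 2. So H_1 = Z^2.

H_0 ≅ Z,  H_1 ≅ Z^2.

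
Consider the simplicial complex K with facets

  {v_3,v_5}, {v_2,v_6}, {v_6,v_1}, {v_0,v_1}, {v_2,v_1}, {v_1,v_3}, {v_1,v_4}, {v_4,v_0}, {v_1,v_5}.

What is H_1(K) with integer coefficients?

Take the total order v_0 < v_1 < v_2 < v_3 < v_4 < v_5 < v_6 on the vertex set. Then K (dimension 1) consists of the simplices:

  0-simplices (7): [v_0], [v_1], [v_2], [v_3], [v_4], [v_5], [v_6]
  1-simplices (9): [v_0,v_1], [v_0,v_4], [v_1,v_2], [v_1,v_3], [v_1,v_4], [v_1,v_5], [v_1,v_6], [v_2,v_6], [v_3,v_5]

so the chain groups are C_0 ≅ Z^7, C_1 ≅ Z^9.

The boundary map ∂_1: C_1 → C_0 maps an edge to its endpoints' difference, ∂[p,q] = q − p. For instance
  ∂[v_3,v_5] = [v_5] − [v_3].
As a 7×9 matrix over Z this has rank 6, with invariant factors (1,1,1,1,1,1).

Reading off H_k = ker ∂_k / im ∂_{k+1}:

  H_1: rank ker ∂_1 − rank ∂_2 = (9 − 6) − 0 = 3, and there is no ∂_2, so H_1 ≅ Z^3.

(K is a triangulation of a wedge of 3 circles.)

H_1 = Z^3.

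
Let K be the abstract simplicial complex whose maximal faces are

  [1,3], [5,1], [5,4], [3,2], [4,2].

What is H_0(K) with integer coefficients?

We work with the vertex ordering 1 < 2 < 3 < 4 < 5. The simplices of K, each written with vertices in increasing order, are:

  0-simplices (5): [1], [2], [3], [4], [5]
  1-simplices (5): [1,3], [1,5], [2,3], [2,4], [4,5]

so the chain groups are C_0 ≅ Z^5, C_1 ≅ Z^5.

The boundary map ∂_1: C_1 → C_0 is given by ∂[p,q] = [q] − [p]. For instance
  ∂[4,5] = [5] − [4].
As a 5×5 matrix over Z this has rank 4, with invariant factors (1,1,1,1).

Computing H_k = (kernel of ∂_k) / (image of ∂_{k+1}):

  H_0: rank C_0 − rank ∂_1 = 5 − 4 = 1, and the invariant factors of ∂_1 are all 1, so H_0 ≅ Z.

H_0 ≅ Z.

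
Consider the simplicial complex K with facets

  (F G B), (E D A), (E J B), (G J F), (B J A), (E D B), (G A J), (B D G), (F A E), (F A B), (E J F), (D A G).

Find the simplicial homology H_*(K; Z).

H_0 = Z,  H_1 = Z/2,  H_2 = 0.

K has 7 vertices, 18 edges, 12 triangles.
rank ∂_0 = 0, rank ∂_1 = 6 ⇒ b_0 = 7 − 0 − 6 = 1; all invariant factors of ∂_1 are 1 so no torsion. So H_0 ≅ Z.
rank ∂_1 = 6, rank ∂_2 = 12 ⇒ b_1 = 18 − 6 − 12 = 0; ∂_2 has invariant factor(s) [2] giving torsion. So H_1 ≅ Z/2.
rank ∂_2 = 12, rank ∂_3 = 0 ⇒ b_2 = 12 − 12 − 0 = 0. So H_2 ≅ 0.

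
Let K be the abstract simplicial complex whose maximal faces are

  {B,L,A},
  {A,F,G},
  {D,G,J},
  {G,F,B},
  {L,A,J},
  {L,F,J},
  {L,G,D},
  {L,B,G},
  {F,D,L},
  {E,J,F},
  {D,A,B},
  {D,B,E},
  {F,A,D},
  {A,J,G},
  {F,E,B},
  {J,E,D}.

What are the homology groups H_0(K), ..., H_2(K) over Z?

H_0 ≅ Z,  H_1 ≅ Z^2,  H_2 ≅ Z.

Fix the vertex order A < B < D < E < F < G < J < L and write every simplex with vertices in increasing order. Then dim K = 2 and the simplices of K are:

  0-simplices (8): A, B, D, E, F, G, J, L
  1-simplices (24): AB, AD, AF, AG, AJ, AL, BD, BE, BF, BG, BL, DE, DF, DG, DJ, DL, EF, EJ, FG, FJ, FL, GJ, GL, JL
  2-simplices (16): ABD, ABL, ADF, AFG, AGJ, AJL, BDE, BEF, BFG, BGL, DEJ, DFL, DGJ, DGL, EFJ, FJL

giving chain groups C_0 ≅ Z^8, C_1 ≅ Z^24, C_2 ≅ Z^16.

Boundary ∂_1: C_1 → C_0 is given by ∂[p,q] = [q] − [p]. For instance
  ∂GJ = J − G.
The 8×24 boundary matrix has rank 7 and Smith normal form diag(1,1,1,1,1,1,1).

∂_2: C_2 → C_1 acts by ∂[p,q,r] = [q,r] − [p,r] + [p,q]. For instance
  ∂EFJ = FJ − EJ + EF,
  ∂ABD = BD − AD + AB.
This gives a 24×16 integer matrix of rank 15; reducing to Smith normal form yields diagonal entries (1,1,1,1,1,1,1,1,1,1,1,1,1,1,1).

Reading off H_k = ker ∂_k / im ∂_{k+1}:

  H_0: rank C_0 − rank ∂_1 = 8 − 7 = 1, and the invariant factors of ∂_1 are all 1, so H_0 = Z.
  H_1: rank ker ∂_1 − rank ∂_2 = (24 − 7) − 15 = 2, and the invariant factors of ∂_2 are all 1, so H_1 = Z^2.
  H_2: rank ker ∂_2 − rank ∂_3 = (16 − 15) − 0 = 1, and there is no ∂_3, so H_2 = Z.

As a check, the Euler characteristic is 8 − 24 + 16 = 0, which agrees with 1 − 2 + 1 = 0.
(K is a triangulation of the torus T^2.)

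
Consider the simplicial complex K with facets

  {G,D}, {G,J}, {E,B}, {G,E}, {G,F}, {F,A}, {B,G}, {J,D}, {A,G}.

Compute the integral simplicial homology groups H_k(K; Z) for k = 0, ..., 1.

H_0 ≅ Z,  H_1 ≅ Z^3.

Order the vertices as A < B < D < E < F < G < J. Listing each simplex with vertices in this order, K has dimension 1 with simplices:

  0-simplices (7): A, B, D, E, F, G, J
  1-simplices (9): AF, AG, BE, BG, DG, DJ, EG, FG, GJ

so the chain groups are C_0 ≅ Z^7, C_1 ≅ Z^9.

Boundary ∂_1: C_1 → C_0 sends each edge [p,q] (with p < q) to q − p. For instance
  ∂GJ = J − G.
The resulting 7×9 matrix has rank 6, and its Smith normal form has invariant factors (1,1,1,1,1,1).

From H_k ≅ ker(∂_k) / im(∂_{k+1}) we obtain:

  H_0: rank C_0 − rank ∂_1 = 7 − 6 = 1, and the invariant factors of ∂_1 are all 1, so H_0 ≅ Z.
  H_1: rank ker ∂_1 − rank ∂_2 = (9 − 6) − 0 = 3, and there is no ∂_2, so H_1 ≅ Z^3.

(K is a triangulation of a wedge of 3 circles.)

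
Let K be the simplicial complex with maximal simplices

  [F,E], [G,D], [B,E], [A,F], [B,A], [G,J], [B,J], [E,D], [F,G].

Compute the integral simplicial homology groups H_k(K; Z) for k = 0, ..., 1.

H_0 ≅ Z,  H_1 ≅ Z^3.

Fix the vertex order A < B < D < E < F < G < J and write every simplex with vertices in increasing order. Then dim K = 1 and the simplices of K are:

  0-simplices (7): A, B, D, E, F, G, J
  1-simplices (9): AB, AF, BE, BJ, DE, DG, EF, FG, GJ

so the chain groups are C_0 ≅ Z^7, C_1 ≅ Z^9.

The boundary map ∂_1: C_1 → C_0 is given by ∂[p,q] = [q] − [p].
This gives a 7×9 integer matrix of rank 6; reducing to Smith normal form yields diagonal entries (1,1,1,1,1,1).

Reading off H_k = ker ∂_k / im ∂_{k+1}:

  H_0: rank C_0 − rank ∂_1 = 7 − 6 = 1, and the invariant factors of ∂_1 are all 1, so H_0 = Z.
  H_1: rank ker ∂_1 − rank ∂_2 = (9 − 6) − 0 = 3, and there is no ∂_2, so H_1 = Z^3.

As a check, the Euler characteristic is 7 − 9 = -2, which agrees with 1 − 3 = -2.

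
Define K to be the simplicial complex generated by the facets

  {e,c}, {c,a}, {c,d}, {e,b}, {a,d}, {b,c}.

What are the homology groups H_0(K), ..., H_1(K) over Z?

Fix the vertex order a < b < c < d < e and write every simplex with vertices in increasing order. Then dim K = 1 and the simplices of K are:

  0-simplices (5): a, b, c, d, e
  1-simplices (6): ac, ad, bc, be, cd, ce

Hence C_0 ≅ Z^5, C_1 ≅ Z^6.

The boundary map ∂_1: C_1 → C_0 sends each edge [p,q] (with p < q) to q − p. For instance
  ∂ce = e − c.
The 5×6 boundary matrix has rank 4 and Smith normal form diag(1,1,1,1).

Reading off H_k = ker ∂_k / im ∂_{k+1}:

  H_0: rank C_0 − rank ∂_1 = 5 − 4 = 1, and the invariant factors of ∂_1 are all 1, so H_0 = Z.
  H_1: rank ker ∂_1 − rank ∂_2 = (6 − 4) − 0 = 2, and there is no ∂_2, so H_1 = Z^2.

As a check, the Euler characteristic is 5 − 6 = -1, which agrees with 1 − 2 = -1.

H_0 = Z,  H_1 = Z^2.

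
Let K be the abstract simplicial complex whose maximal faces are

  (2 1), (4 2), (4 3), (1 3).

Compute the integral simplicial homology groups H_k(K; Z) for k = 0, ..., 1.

Order the vertices as 1 < 2 < 3 < 4. Listing each simplex with vertices in this order, K has dimension 1 with simplices:

  0-simplices (4): [1], [2], [3], [4]
  1-simplices (4): [1,2], [1,3], [2,4], [3,4]

giving chain groups C_0 ≅ Z^4, C_1 ≅ Z^4.

∂_1: C_1 → C_0 is given by ∂[p,q] = [q] − [p].
The resulting 4×4 matrix has rank 3, and its Smith normal form has invariant factors (1,1,1).

From H_k ≅ ker(∂_k) / im(∂_{k+1}) we obtain:

  H_0: rank C_0 − rank ∂_1 = 4 − 3 = 1, and the invariant factors of ∂_1 are all 1, so H_0 = Z.
  H_1: rank ker ∂_1 − rank ∂_2 = (4 − 3) − 0 = 1, and there is no ∂_2, so H_1 = Z.

(K is a triangulation of the circle S^1.)

H_0 = Z,  H_1 = Z.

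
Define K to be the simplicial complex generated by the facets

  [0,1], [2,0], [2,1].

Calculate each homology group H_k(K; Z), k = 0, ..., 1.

Fix the vertex order 0 < 1 < 2 and write every simplex with vertices in increasing order. Then dim K = 1 and the simplices of K are:

  0-simplices (3): [0], [1], [2]
  1-simplices (3): [0,1], [0,2], [1,2]

so the chain groups are C_0 ≅ Z^3, C_1 ≅ Z^3.

∂_1: C_1 → C_0 maps an edge to its endpoints' difference, ∂[p,q] = q − p. For instance
  ∂[0,2] = [2] − [0].
The resulting 3×3 matrix has rank 2, and its Smith normal form has invariant factors (1,1).

Reading off H_k = ker ∂_k / im ∂_{k+1}:

  H_0: rank C_0 − rank ∂_1 = 3 − 2 = 1, and the invariant factors of ∂_1 are all 1, so H_0 = Z.
  H_1: rank ker ∂_1 − rank ∂_2 = (3 − 2) − 0 = 1, and there is no ∂_2, so H_1 = Z.

(K is a triangulation of the circle S^1.)

H_0 = Z,  H_1 = Z.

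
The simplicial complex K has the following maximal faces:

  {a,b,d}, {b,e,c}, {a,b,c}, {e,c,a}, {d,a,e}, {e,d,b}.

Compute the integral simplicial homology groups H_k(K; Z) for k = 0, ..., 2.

H_0 ≅ Z,  H_1 = 0,  H_2 ≅ Z.

We work with the vertex ordering a < b < c < d < e. The simplices of K, each written with vertices in increasing order, are:

  0-simplices (5): a, b, c, d, e
  1-simplices (9): ab, ac, ad, ae, bc, bd, be, ce, de
  2-simplices (6): abc, abd, ace, ade, bce, bde

so the chain groups are C_0 ≅ Z^5, C_1 ≅ Z^9, C_2 ≅ Z^6.

Boundary ∂_1: C_1 → C_0 maps an edge to its endpoints' difference, ∂[p,q] = q − p. For instance
  ∂ac = c − a.
The resulting 5×9 matrix has rank 4, and its Smith normal form has invariant factors (1,1,1,1).

∂_2: C_2 → C_1 acts by ∂[p,q,r] = [q,r] − [p,r] + [p,q]. For instance
  ∂bde = de − be + bd,
  ∂ace = ce − ae + ac.
The 9×6 boundary matrix has rank 5 and Smith normal form diag(1,1,1,1,1).

From H_k ≅ ker(∂_k) / im(∂_{k+1}) we obtain:

  H_0: rank C_0 − rank ∂_1 = 5 − 4 = 1, and the invariant factors of ∂_1 are all 1, so H_0 = Z.
  H_1: rank ker ∂_1 − rank ∂_2 = (9 − 4) − 5 = 0, and the invariant factors of ∂_2 are all 1, so H_1 = 0.
  H_2: rank ker ∂_2 − rank ∂_3 = (6 − 5) − 0 = 1, and there is no ∂_3, so H_2 = Z.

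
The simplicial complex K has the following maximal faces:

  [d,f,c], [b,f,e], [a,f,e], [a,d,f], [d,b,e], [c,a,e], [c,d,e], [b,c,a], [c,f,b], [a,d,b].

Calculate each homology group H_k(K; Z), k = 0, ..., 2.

Order the vertices as a < b < c < d < e < f. Listing each simplex with vertices in this order, K has dimension 2 with simplices:

  0-simplices (6): a, b, c, d, e, f
  1-simplices (15): ab, ac, ad, ae, af, bc, bd, be, bf, cd, ce, cf, de, df, ef
  2-simplices (10): abc, abd, ace, adf, aef, bcf, bde, bef, cde, cdf

giving chain groups C_0 ≅ Z^6, C_1 ≅ Z^15, C_2 ≅ Z^10.

Boundary ∂_1: C_1 → C_0 sends each edge [p,q] (with p < q) to q − p. For instance
  ∂de = e − d.
As a 6×15 matrix over Z this has rank 5, with invariant factors (1,1,1,1,1).

The boundary map ∂_2: C_2 → C_1 acts by ∂[p,q,r] = [q,r] − [p,r] + [p,q]. For instance
  ∂abd = bd − ad + ab,
  ∂abc = bc − ac + ab.
As a 15×10 matrix over Z this has rank 10, with invariant factors (1,1,1,1,1,1,1,1,1,2).

From H_k ≅ ker(∂_k) / im(∂_{k+1}) we obtain:

  H_0: rank C_0 − rank ∂_1 = 6 − 5 = 1, and the invariant factors of ∂_1 are all 1, so H_0 ≅ Z.
  H_1: rank ker ∂_1 − rank ∂_2 = (15 − 5) − 10 = 0, and ∂_2 has invariant factor 2 > 1, so H_1 ≅ Z/2Z.
  H_2: rank ker ∂_2 − rank ∂_3 = (10 − 10) − 0 = 0, and there is no ∂_3, so H_2 ≅ 0.

H_0 ≅ Z,  H_1 ≅ Z/2Z,  H_2 = 0.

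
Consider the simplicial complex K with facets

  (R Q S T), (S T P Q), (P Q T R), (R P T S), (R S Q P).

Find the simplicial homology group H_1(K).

Take the total order P < Q < R < S < T on the vertex set. Then K (dimension 3) consists of the simplices:

  0-simplices (5): P, Q, R, S, T
  1-simplices (10): PQ, PR, PS, PT, QR, QS, QT, RS, RT, ST
  2-simplices (10): PQR, PQS, PQT, PRS, PRT, PST, QRS, QRT, QST, RST
  3-simplices (5): PQRS, PQRT, PQST, PRST, QRST

giving chain groups C_0 ≅ Z^5, C_1 ≅ Z^10, C_2 ≅ Z^10, C_3 ≅ Z^5.

The boundary map ∂_1: C_1 → C_0 is given by ∂[p,q] = [q] − [p]. For instance
  ∂PR = R − P.
As a 5×10 matrix over Z this has rank 4, with invariant factors (1,1,1,1).

The boundary map ∂_2: C_2 → C_1 maps a triangle to the signed sum of its edges. For instance
  ∂PQR = QR − PR + PQ,
  ∂PQS = QS − PS + PQ.
The 10×10 boundary matrix has rank 6 and Smith normal form diag(1,1,1,1,1,1).

The boundary map ∂_3: C_3 → C_2 sends each 3-simplex σ to the alternating sum Σ_i (−1)^i (σ with its i-th vertex removed). For instance
  ∂QRST = RST − QST + QRT − QRS,
  ∂PQST = QST − PST + PQT − PQS.
As a 10×5 matrix over Z this has rank 4, with invariant factors (1,1,1,1).

Now H_k = ker ∂_k / im ∂_{k+1}, so:

  H_1: rank ker ∂_1 − rank ∂_2 = (10 − 4) − 6 = 0, and the invariant factors of ∂_2 are all 1, so H_1 ≅ 0.

H_1 ≅ 0.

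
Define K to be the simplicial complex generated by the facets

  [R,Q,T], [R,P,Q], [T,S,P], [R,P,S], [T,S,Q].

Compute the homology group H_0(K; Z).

H_0 = Z.

Take the total order P < Q < R < S < T on the vertex set. Then K (dimension 2) consists of the simplices:

  0-simplices (5): P, Q, R, S, T
  1-simplices (10): PQ, PR, PS, PT, QR, QS, QT, RS, RT, ST
  2-simplices (5): PQR, PRS, PST, QRT, QST

so the chain groups are C_0 ≅ Z^5, C_1 ≅ Z^10, C_2 ≅ Z^5.

The boundary map ∂_1: C_1 → C_0 is given by ∂[p,q] = [q] − [p].
The 5×10 boundary matrix has rank 4 and Smith normal form diag(1,1,1,1).

Boundary ∂_2: C_2 → C_1 maps a triangle to the signed sum of its edges. For instance
  ∂PQR = QR − PR + PQ,
  ∂PRS = RS − PS + PR.
As a 10×5 matrix over Z this has rank 5, with invariant factors (1,1,1,1,1).

From H_k ≅ ker(∂_k) / im(∂_{k+1}) we obtain:

  H_0: rank C_0 − rank ∂_1 = 5 − 4 = 1, and the invariant factors of ∂_1 are all 1, so H_0 = Z.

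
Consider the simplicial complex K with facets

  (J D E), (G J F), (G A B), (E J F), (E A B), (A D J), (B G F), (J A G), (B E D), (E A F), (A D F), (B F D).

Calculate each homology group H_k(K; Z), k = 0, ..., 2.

Fix the vertex order A < B < D < E < F < G < J and write every simplex with vertices in increasing order. Then dim K = 2 and the simplices of K are:

  0-simplices (7): A, B, D, E, F, G, J
  1-simplices (18): AB, AD, AE, AF, AG, AJ, BD, BE, BF, BG, DE, DF, DJ, EF, EJ, FG, FJ, GJ
  2-simplices (12): ABE, ABG, ADF, ADJ, AEF, AGJ, BDE, BDF, BFG, DEJ, EFJ, FGJ

so the chain groups are C_0 ≅ Z^7, C_1 ≅ Z^18, C_2 ≅ Z^12.

Boundary ∂_1: C_1 → C_0 is given by ∂[p,q] = [q] − [p].
As a 7×18 matrix over Z this has rank 6, with invariant factors (1,1,1,1,1,1).

∂_2: C_2 → C_1 maps a triangle to the signed sum of its edges. For instance
  ∂ADF = DF − AF + AD,
  ∂FGJ = GJ − FJ + FG.
The resulting 18×12 matrix has rank 12, and its Smith normal form has invariant factors (1,1,1,1,1,1,1,1,1,1,1,2).

From H_k ≅ ker(∂_k) / im(∂_{k+1}) we obtain:

  H_0: rank C_0 − rank ∂_1 = 7 − 6 = 1, and the invariant factors of ∂_1 are all 1, so H_0 ≅ Z.
  H_1: rank ker ∂_1 − rank ∂_2 = (18 − 6) − 12 = 0, and ∂_2 has invariant factor 2 > 1, so H_1 ≅ Z_2.
  H_2: rank ker ∂_2 − rank ∂_3 = (12 − 12) − 0 = 0, and there is no ∂_3, so H_2 ≅ 0.

H_0 ≅ Z,  H_1 ≅ Z_2,  H_2 = 0.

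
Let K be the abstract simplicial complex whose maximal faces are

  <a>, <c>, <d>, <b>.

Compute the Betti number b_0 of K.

b_0 = 4.

Fix the vertex order a < b < c < d and write every simplex with vertices in increasing order. Then dim K = 0 and the simplices of K are:

  0-simplices (4): a, b, c, d

Hence C_0 ≅ Z^4.

Computing H_k = (kernel of ∂_k) / (image of ∂_{k+1}):

  H_0: rank C_0 − rank ∂_1 = 4 − 0 = 4, and there is no ∂_1, so H_0 = Z^4.

(K is a triangulation of a set of 4 points.)

Hence the Betti numbers are b_0 = 4.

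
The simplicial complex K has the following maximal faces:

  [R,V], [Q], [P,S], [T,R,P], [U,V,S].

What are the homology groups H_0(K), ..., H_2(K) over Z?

We work with the vertex ordering P < Q < R < S < T < U < V. The simplices of K, each written with vertices in increasing order, are:

  0-simplices (7): P, Q, R, S, T, U, V
  1-simplices (8): PR, PS, PT, RT, RV, SU, SV, UV
  2-simplices (2): PRT, SUV

giving chain groups C_0 ≅ Z^7, C_1 ≅ Z^8, C_2 ≅ Z^2.

∂_1: C_1 → C_0 is given by ∂[p,q] = [q] − [p].
The resulting 7×8 matrix has rank 5, and its Smith normal form has invariant factors (1,1,1,1,1).

∂_2: C_2 → C_1 acts by ∂[p,q,r] = [q,r] − [p,r] + [p,q]. For instance
  ∂SUV = UV − SV + SU,
  ∂PRT = RT − PT + PR.
The 8×2 boundary matrix has rank 2 and Smith normal form diag(1,1).

Reading off H_k = ker ∂_k / im ∂_{k+1}:

  H_0: rank C_0 − rank ∂_1 = 7 − 5 = 2, and the invariant factors of ∂_1 are all 1, so H_0 = Z^2.
  H_1: rank ker ∂_1 − rank ∂_2 = (8 − 5) − 2 = 1, and the invariant factors of ∂_2 are all 1, so H_1 = Z.
  H_2: rank ker ∂_2 − rank ∂_3 = (2 − 2) − 0 = 0, and there is no ∂_3, so H_2 = 0.

H_0 = Z^2,  H_1 = Z,  H_2 = 0.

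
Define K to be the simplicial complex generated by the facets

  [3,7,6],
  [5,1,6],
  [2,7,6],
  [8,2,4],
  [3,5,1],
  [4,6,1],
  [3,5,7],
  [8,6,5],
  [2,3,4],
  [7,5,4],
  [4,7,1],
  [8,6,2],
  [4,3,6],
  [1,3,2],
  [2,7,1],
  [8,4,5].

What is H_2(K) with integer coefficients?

Order the vertices as 1 < 2 < 3 < 4 < 5 < 6 < 7 < 8. Listing each simplex with vertices in this order, K has dimension 2 with simplices:

  0-simplices (8): [1], [2], [3], [4], [5], [6], [7], [8]
  1-simplices (24): (24 of them)
  2-simplices (16): [1,2,3], [1,2,7], [1,3,5], [1,4,6], [1,4,7], [1,5,6], [2,3,4], [2,4,8], [2,6,7], [2,6,8], [3,4,6], [3,5,7], [3,6,7], [4,5,7], [4,5,8], [5,6,8]

Hence C_0 ≅ Z^8, C_1 ≅ Z^24, C_2 ≅ Z^16.

∂_1: C_1 → C_0 maps an edge to its endpoints' difference, ∂[p,q] = q − p. For instance
  ∂[3,4] = [4] − [3].
This gives a 8×24 integer matrix of rank 7; reducing to Smith normal form yields diagonal entries (1,1,1,1,1,1,1).

∂_2: C_2 → C_1 maps a triangle to the signed sum of its edges. For instance
  ∂[2,3,4] = [3,4] − [2,4] + [2,3],
  ∂[1,4,7] = [4,7] − [1,7] + [1,4].
The resulting 24×16 matrix has rank 15, and its Smith normal form has invariant factors (1,1,1,1,1,1,1,1,1,1,1,1,1,1,1).

Now H_k = ker ∂_k / im ∂_{k+1}, so:

  H_2: rank ker ∂_2 − rank ∂_3 = (16 − 15) − 0 = 1, and there is no ∂_3, so H_2 = Z.

H_2 ≅ Z.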